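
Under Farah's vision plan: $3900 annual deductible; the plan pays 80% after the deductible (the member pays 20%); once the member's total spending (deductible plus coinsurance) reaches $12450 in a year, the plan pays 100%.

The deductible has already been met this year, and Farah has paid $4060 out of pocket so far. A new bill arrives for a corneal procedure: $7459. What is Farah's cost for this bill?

$1491.80

With the deductible met, the entire $7459 is subject to coinsurance.
Member's 20% share of $7459 is $1491.80.
Year-to-date out-of-pocket becomes $4060 + $1491.80 = $5551.80, still under the $12450 maximum, so no cap applies.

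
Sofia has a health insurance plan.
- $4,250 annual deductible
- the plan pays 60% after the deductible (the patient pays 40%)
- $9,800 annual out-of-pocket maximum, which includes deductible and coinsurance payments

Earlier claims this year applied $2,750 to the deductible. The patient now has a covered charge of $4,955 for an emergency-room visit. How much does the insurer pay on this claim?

$2,073

Remaining deductible: $4,250 − $2,750 = $1,500.
That leaves $4,955 − $1,500 = $3,455 for coinsurance.
Patient's 40% share of $3,455 is $1,382.
That puts the patient's cost at $1,500 + $1,382 = $2,882 before any cap.
Total out-of-pocket so far would be $2,750 + $2,882 = $5,632, below the $9,800 cap — no reduction.
The insurer covers the remainder: $4,955 − $2,882 = $2,073.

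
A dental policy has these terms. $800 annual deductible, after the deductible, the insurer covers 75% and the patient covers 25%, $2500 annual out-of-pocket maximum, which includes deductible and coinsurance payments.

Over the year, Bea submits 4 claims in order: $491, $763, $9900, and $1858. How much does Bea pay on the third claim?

Bill 1, $491: fully absorbed by the deductible. Cost to patient: $491. OOP to date $491.
Bill 2, $763: deductible takes $309, $454 remains; coinsurance $454 × 25% = $113.50. Patient owes $422.50 (running OOP $913.50).
Bill 3, $9900: 25% coinsurance on $9900 = $2475. That would push OOP to $3388.50, over the $2500 cap, so patient pays $2500 − $913.50 = $1586.50.

$1586.50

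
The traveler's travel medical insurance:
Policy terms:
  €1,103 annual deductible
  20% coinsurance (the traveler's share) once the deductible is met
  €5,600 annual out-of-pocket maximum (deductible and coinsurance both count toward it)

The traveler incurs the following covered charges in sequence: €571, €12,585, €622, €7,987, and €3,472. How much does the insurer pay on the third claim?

€497.60

Bill 1, €571: entire amount goes to the deductible. Cost to traveler: €571. OOP to date €571. Plan pays €571 − €571 = €0.
Bill 2, €12,585: deductible takes €532, €12,053 remains; traveler's 20% is €2,410.60. Traveler owes €2,942.60 (running OOP €3,513.60). Insurer: €12,585 − €2,942.60 = €9,642.40.
Bill 3, €622: 20% coinsurance on €622 = €124.40. Traveler pays €124.40; OOP now €3,638. Insurer: €622 − €124.40 = €497.60.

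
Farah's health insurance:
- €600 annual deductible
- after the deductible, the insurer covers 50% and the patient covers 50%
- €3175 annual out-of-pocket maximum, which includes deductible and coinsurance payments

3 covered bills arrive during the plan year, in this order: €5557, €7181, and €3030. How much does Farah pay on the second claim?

Claim 1 — €5557: €600 finishes the deductible; €4957 goes to coinsurance; 50% of €4957 = €2478.50. Patient owes €3078.50 (running OOP €3078.50).
Claim 2 — €7181: deductible met; 50% of €7181 = €3590.50. Adding that to €3078.50 gives €6669, past the €3175 cap; patient pays only €3175 − €3078.50 = €96.50.

€96.50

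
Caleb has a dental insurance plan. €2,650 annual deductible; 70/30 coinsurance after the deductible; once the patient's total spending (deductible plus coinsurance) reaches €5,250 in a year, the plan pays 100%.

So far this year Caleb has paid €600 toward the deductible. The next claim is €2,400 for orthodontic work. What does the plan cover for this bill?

Remaining deductible: €2,650 − €600 = €2,050.
The remaining €350 (= €2,400 − €2,050) moves to coinsurance.
30% of €350 = €105 falls to the patient.
So the patient owes €2,050 + €105 = €2,155 before any cap.
Year-to-date out-of-pocket becomes €600 + €2,155 = €2,755, still under the €5,250 maximum, so no cap applies.
Insurer pays the balance: €2,400 − €2,155 = €245.

€245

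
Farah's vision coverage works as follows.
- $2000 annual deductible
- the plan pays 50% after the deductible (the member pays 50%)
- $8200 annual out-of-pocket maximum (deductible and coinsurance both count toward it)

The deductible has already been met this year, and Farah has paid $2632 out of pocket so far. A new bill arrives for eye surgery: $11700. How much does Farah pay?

$5568

With the deductible met, the entire $11700 is subject to coinsurance.
Coinsurance: $11700 × 50% = $5850.
Year-to-date out-of-pocket would reach $2632 + $5850 = $8482, above the $8200 maximum, so the member pays only $8200 − $2632 = $5568.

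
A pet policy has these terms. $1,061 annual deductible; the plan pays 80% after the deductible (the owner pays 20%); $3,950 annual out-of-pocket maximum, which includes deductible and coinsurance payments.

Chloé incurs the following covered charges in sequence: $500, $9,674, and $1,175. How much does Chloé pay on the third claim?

$235

Bill 1, $500: entire amount goes to the deductible. Owner pays $500; OOP now $500.
Bill 2, $9,674: $561 to deductible, leaving $9,113; owner's 20% is $1,822.60. Owner owes $2,383.60 (running OOP $2,883.60).
Bill 3, $1,175: deductible already satisfied, so owner's share is 20% × $1,175 = $235. Cost to owner: $235. OOP to date $3,118.60.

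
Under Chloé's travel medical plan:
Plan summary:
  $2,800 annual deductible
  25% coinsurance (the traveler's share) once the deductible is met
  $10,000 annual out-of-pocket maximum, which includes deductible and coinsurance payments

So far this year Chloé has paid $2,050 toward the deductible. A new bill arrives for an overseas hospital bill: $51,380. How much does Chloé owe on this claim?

$7,950

Deductible still to meet: $2,800 − $2,050 = $750.
That leaves $51,380 − $750 = $50,630 for coinsurance.
Traveler's 25% share of $50,630 is $12,657.50.
Traveler responsibility before any cap: $750 + $12,657.50 = $13,407.50.
Adding $13,407.50 to the $2,050 already spent would give $15,457.50, which exceeds the $10,000 cap; the traveler pays just $10,000 − $2,050 = $7,950.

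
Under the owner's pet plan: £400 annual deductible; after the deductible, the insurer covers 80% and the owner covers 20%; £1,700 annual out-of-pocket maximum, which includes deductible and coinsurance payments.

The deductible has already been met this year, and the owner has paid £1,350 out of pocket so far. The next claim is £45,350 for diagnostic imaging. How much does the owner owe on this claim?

£350

The deductible is already satisfied, so the full bill goes to coinsurance.
Owner's 20% share of £45,350 is £9,070.
That would bring total out-of-pocket to £10,420, past the £1,700 cap. The owner is capped at £1,700 − £1,350 = £350 on this claim.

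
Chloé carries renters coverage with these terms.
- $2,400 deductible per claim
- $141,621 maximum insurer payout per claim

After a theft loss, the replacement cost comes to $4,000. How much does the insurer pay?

$1,600

Less the $2,400 deductible: $4,000 − $2,400 = $1,600.
That's under the $141,621 cap, so the insurer reimburses the full $1,600.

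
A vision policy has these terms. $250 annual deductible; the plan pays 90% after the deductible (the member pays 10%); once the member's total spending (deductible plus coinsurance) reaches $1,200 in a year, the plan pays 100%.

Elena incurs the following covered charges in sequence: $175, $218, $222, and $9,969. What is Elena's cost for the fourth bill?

Claim 1 — $175: fully absorbed by the deductible. Member owes $175 (running OOP $175).
Claim 2 — $218: deductible takes $75, $143 remains; coinsurance $143 × 10% = $14.30. Member pays $89.30; OOP now $264.30.
Claim 3 — $222: 10% coinsurance on $222 = $22.20. Member pays $22.20; OOP now $286.50.
Claim 4 — $9,969: deductible already satisfied, so member's share is 10% × $9,969 = $996.90. OOP would hit $1,283.40 > $1,200, so the cap limits the member to $1,200 − $286.50 = $913.50.

$913.50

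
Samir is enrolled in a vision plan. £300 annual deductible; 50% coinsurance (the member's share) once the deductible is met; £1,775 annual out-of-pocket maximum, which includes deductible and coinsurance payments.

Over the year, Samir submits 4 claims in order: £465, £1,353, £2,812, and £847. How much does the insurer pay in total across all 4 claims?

£3,702

Claim 1 — £465: £300 to deductible, leaving £165; 50% of £165 = £82.50. Member pays £382.50; OOP now £382.50. Plan pays £465 − £382.50 = £82.50.
Claim 2 — £1,353: deductible already satisfied, so member's share is 50% × £1,353 = £676.50. Member owes £676.50 (running OOP £1,059). Plan pays £1,353 − £676.50 = £676.50.
Claim 3 — £2,812: deductible already satisfied, so member's share is 50% × £2,812 = £1,406. That would push OOP to £2,465, over the £1,775 cap, so member pays £1,775 − £1,059 = £716. Plan pays £2,812 − £716 = £2,096.
Claim 4 — £847: deductible met; 50% of £847 = £423.50. Adding that to £1,775 gives £2,198.50, past the £1,775 cap; member pays only £1,775 − £1,775 = £0. Plan pays £847 − £0 = £847.
Insurer total = bills − member's total = £5,477 − £1,775 = £3,702.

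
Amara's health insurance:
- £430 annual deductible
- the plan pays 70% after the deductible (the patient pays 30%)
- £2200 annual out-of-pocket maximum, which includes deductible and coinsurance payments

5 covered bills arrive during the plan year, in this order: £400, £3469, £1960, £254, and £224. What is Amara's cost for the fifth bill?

Bill 1, £400: entire amount goes to the deductible. Patient owes £400 (running OOP £400).
Bill 2, £3469: £30 finishes the deductible; £3439 goes to coinsurance; coinsurance £3439 × 30% = £1031.70. Patient pays £1061.70; OOP now £1461.70.
Bill 3, £1960: 30% coinsurance on £1960 = £588. Cost to patient: £588. OOP to date £2049.70.
Bill 4, £254: deductible already satisfied, so patient's share is 30% × £254 = £76.20. Patient pays £76.20; OOP now £2125.90.
Bill 5, £224: deductible met; 30% of £224 = £67.20. Patient pays £67.20; OOP now £2193.10.

£67.20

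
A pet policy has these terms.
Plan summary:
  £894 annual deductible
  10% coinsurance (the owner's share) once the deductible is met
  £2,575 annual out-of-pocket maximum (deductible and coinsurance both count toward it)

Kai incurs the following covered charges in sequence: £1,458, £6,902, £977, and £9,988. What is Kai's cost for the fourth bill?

£836.70

Claim 1 — £1,458: deductible takes £894, £564 remains; coinsurance £564 × 10% = £56.40. Cost to owner: £950.40. OOP to date £950.40.
Claim 2 — £6,902: deductible already satisfied, so owner's share is 10% × £6,902 = £690.20. Owner pays £690.20; OOP now £1,640.60.
Claim 3 — £977: deductible already satisfied, so owner's share is 10% × £977 = £97.70. Owner owes £97.70 (running OOP £1,738.30).
Claim 4 — £9,988: deductible already satisfied, so owner's share is 10% × £9,988 = £998.80. Adding that to £1,738.30 gives £2,737.10, past the £2,575 cap; owner pays only £2,575 − £1,738.30 = £836.70.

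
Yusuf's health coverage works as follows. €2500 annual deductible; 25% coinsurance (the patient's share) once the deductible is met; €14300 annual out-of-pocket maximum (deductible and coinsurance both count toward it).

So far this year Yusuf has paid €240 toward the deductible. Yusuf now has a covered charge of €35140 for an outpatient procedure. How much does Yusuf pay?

€10480

€240 of the €2500 deductible is already met, leaving €2260.
After the €2260 deductible portion, €35140 − €2260 = €32880 is subject to coinsurance.
Patient's 25% share of €32880 is €8220.
Patient responsibility before any cap: €2260 + €8220 = €10480.
Cumulative spending €240 + €10480 = €10720 stays under the €14300 maximum.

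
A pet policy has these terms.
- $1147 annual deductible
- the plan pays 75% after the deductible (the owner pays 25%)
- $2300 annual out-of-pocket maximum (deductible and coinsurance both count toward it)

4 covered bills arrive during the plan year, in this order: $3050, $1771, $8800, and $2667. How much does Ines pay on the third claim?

Claim 1 ($3050): $1147 to deductible, leaving $1903; owner's 25% is $475.75. Owner pays $1622.75; OOP now $1622.75.
Claim 2 ($1771): 25% coinsurance on $1771 = $442.75. Owner pays $442.75; OOP now $2065.50.
Claim 3 ($8800): 25% coinsurance on $8800 = $2200. That would push OOP to $4265.50, over the $2300 cap, so owner pays $2300 − $2065.50 = $234.50.

$234.50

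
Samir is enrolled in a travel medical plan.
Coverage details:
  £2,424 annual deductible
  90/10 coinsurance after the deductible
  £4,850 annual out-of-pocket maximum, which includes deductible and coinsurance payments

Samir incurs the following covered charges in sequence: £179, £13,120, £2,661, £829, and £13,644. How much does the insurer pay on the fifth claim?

Claim 1 — £179: fully absorbed by the deductible. Traveler owes £179 (running OOP £179). Plan pays £179 − £179 = £0.
Claim 2 — £13,120: £2,245 to deductible, leaving £10,875; traveler's 10% is £1,087.50. Cost to traveler: £3,332.50. OOP to date £3,511.50. Insurer: £13,120 − £3,332.50 = £9,787.50.
Claim 3 — £2,661: 10% coinsurance on £2,661 = £266.10. Cost to traveler: £266.10. OOP to date £3,777.60. Insurer: £2,661 − £266.10 = £2,394.90.
Claim 4 — £829: deductible already satisfied, so traveler's share is 10% × £829 = £82.90. Traveler owes £82.90 (running OOP £3,860.50). Insurer: £829 − £82.90 = £746.10.
Claim 5 — £13,644: 10% coinsurance on £13,644 = £1,364.40. OOP would hit £5,224.90 > £4,850, so the cap limits the traveler to £4,850 − £3,860.50 = £989.50. Plan pays £13,644 − £989.50 = £12,654.50.

£12,654.50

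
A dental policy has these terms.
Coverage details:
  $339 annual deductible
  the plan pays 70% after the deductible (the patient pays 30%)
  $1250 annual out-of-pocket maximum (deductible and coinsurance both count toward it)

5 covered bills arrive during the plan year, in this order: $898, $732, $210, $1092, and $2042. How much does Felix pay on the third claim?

Bill 1, $898: $339 finishes the deductible; $559 goes to coinsurance; 30% of $559 = $167.70. Cost to patient: $506.70. OOP to date $506.70.
Bill 2, $732: deductible already satisfied, so patient's share is 30% × $732 = $219.60. Patient owes $219.60 (running OOP $726.30).
Bill 3, $210: deductible met; 30% of $210 = $63. Patient owes $63 (running OOP $789.30).

$63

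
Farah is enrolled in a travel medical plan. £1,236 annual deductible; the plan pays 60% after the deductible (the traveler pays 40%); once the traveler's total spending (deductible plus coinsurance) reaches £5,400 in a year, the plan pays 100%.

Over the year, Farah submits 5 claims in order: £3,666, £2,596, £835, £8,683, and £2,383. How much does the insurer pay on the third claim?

#1 (£3,666): deductible takes £1,236, £2,430 remains; traveler's 40% is £972. Traveler owes £2,208 (running OOP £2,208). Insurer: £3,666 − £2,208 = £1,458.
#2 (£2,596): deductible met; 40% of £2,596 = £1,038.40. Cost to traveler: £1,038.40. OOP to date £3,246.40. Insurer: £2,596 − £1,038.40 = £1,557.60.
#3 (£835): 40% coinsurance on £835 = £334. Cost to traveler: £334. OOP to date £3,580.40. Insurer: £835 − £334 = £501.

£501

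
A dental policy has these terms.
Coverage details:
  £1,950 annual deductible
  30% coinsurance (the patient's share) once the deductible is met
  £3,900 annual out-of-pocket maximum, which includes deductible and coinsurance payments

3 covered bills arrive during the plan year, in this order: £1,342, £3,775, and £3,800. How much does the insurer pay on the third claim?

£2,800.10

Claim 1 (£1,342): entire amount goes to the deductible. Cost to patient: £1,342. OOP to date £1,342. Insurer: £1,342 − £1,342 = £0.
Claim 2 (£3,775): deductible takes £608, £3,167 remains; 30% of £3,167 = £950.10. Patient pays £1,558.10; OOP now £2,900.10. Plan pays £3,775 − £1,558.10 = £2,216.90.
Claim 3 (£3,800): deductible met; 30% of £3,800 = £1,140. That would push OOP to £4,040.10, over the £3,900 cap, so patient pays £3,900 − £2,900.10 = £999.90. Plan pays £3,800 − £999.90 = £2,800.10.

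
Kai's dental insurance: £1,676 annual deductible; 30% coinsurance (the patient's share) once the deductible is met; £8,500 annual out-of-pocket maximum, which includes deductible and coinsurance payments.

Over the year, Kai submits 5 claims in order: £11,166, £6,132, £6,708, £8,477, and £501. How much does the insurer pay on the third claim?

£4,695.60

Claim 1 (£11,166): £1,676 to deductible, leaving £9,490; patient's 30% is £2,847. Cost to patient: £4,523. OOP to date £4,523. Insurer: £11,166 − £4,523 = £6,643.
Claim 2 (£6,132): 30% coinsurance on £6,132 = £1,839.60. Cost to patient: £1,839.60. OOP to date £6,362.60. Plan pays £6,132 − £1,839.60 = £4,292.40.
Claim 3 (£6,708): 30% coinsurance on £6,708 = £2,012.40. Patient pays £2,012.40; OOP now £8,375. Insurer: £6,708 − £2,012.40 = £4,695.60.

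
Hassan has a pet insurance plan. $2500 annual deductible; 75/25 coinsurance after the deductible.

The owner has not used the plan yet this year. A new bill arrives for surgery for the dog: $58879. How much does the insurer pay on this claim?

Deductible not yet touched, so the first $2500 of the bill goes to the deductible.
The remaining $56379 (= $58879 − $2500) moves to coinsurance.
25% of $56379 = $14094.75 falls to the owner.
So the owner owes $2500 + $14094.75 = $16594.75.
The plan picks up $58879 − $16594.75 = $42284.25.

$42284.25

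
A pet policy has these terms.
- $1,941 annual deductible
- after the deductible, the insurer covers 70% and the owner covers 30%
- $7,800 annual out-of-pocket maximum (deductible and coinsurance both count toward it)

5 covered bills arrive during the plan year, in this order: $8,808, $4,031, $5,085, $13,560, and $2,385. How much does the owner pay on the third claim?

$1,525.50

Claim 1 ($8,808): $1,941 finishes the deductible; $6,867 goes to coinsurance; coinsurance $6,867 × 30% = $2,060.10. Owner owes $4,001.10 (running OOP $4,001.10).
Claim 2 ($4,031): deductible met; 30% of $4,031 = $1,209.30. Owner owes $1,209.30 (running OOP $5,210.40).
Claim 3 ($5,085): 30% coinsurance on $5,085 = $1,525.50. Owner pays $1,525.50; OOP now $6,735.90.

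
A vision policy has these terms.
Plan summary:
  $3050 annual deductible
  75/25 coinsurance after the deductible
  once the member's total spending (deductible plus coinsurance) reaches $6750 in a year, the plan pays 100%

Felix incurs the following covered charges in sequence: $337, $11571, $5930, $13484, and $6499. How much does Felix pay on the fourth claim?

$3

Bill 1, $337: entire amount goes to the deductible. Cost to member: $337. OOP to date $337.
Bill 2, $11571: $2713 to deductible, leaving $8858; 25% of $8858 = $2214.50. Member owes $4927.50 (running OOP $5264.50).
Bill 3, $5930: 25% coinsurance on $5930 = $1482.50. Member owes $1482.50 (running OOP $6747).
Bill 4, $13484: deductible met; 25% of $13484 = $3371. OOP would hit $10118 > $6750, so the cap limits the member to $6750 − $6747 = $3.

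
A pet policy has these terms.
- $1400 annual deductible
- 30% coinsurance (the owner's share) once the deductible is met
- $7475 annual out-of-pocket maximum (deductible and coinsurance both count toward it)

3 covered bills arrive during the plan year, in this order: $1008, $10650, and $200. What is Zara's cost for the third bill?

Bill 1, $1008: fully absorbed by the deductible. Owner owes $1008 (running OOP $1008).
Bill 2, $10650: $392 finishes the deductible; $10258 goes to coinsurance; coinsurance $10258 × 30% = $3077.40. Owner owes $3469.40 (running OOP $4477.40).
Bill 3, $200: 30% coinsurance on $200 = $60. Cost to owner: $60. OOP to date $4537.40.

$60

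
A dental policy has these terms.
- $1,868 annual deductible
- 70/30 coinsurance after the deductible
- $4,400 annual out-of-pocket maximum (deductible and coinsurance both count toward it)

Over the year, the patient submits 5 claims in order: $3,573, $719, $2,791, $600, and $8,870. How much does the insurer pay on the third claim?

Bill 1, $3,573: $1,868 finishes the deductible; $1,705 goes to coinsurance; 30% of $1,705 = $511.50. Cost to patient: $2,379.50. OOP to date $2,379.50. Insurer: $3,573 − $2,379.50 = $1,193.50.
Bill 2, $719: deductible met; 30% of $719 = $215.70. Patient pays $215.70; OOP now $2,595.20. Plan pays $719 − $215.70 = $503.30.
Bill 3, $2,791: deductible already satisfied, so patient's share is 30% × $2,791 = $837.30. Cost to patient: $837.30. OOP to date $3,432.50. Insurer: $2,791 − $837.30 = $1,953.70.

$1,953.70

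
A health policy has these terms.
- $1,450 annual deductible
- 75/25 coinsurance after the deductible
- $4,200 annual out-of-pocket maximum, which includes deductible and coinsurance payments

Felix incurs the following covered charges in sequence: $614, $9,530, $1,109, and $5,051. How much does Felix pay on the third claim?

Claim 1 ($614): entire amount goes to the deductible. Cost to patient: $614. OOP to date $614.
Claim 2 ($9,530): $836 to deductible, leaving $8,694; 25% of $8,694 = $2,173.50. Patient pays $3,009.50; OOP now $3,623.50.
Claim 3 ($1,109): 25% coinsurance on $1,109 = $277.25. Cost to patient: $277.25. OOP to date $3,900.75.

$277.25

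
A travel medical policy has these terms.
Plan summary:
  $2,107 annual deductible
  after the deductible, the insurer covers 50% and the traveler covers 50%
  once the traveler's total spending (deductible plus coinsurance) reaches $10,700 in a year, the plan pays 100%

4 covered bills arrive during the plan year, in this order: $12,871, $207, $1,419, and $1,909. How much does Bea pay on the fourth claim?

Bill 1, $12,871: deductible takes $2,107, $10,764 remains; traveler's 50% is $5,382. Traveler owes $7,489 (running OOP $7,489).
Bill 2, $207: 50% coinsurance on $207 = $103.50. Traveler pays $103.50; OOP now $7,592.50.
Bill 3, $1,419: deductible already satisfied, so traveler's share is 50% × $1,419 = $709.50. Cost to traveler: $709.50. OOP to date $8,302.
Bill 4, $1,909: 50% coinsurance on $1,909 = $954.50. Cost to traveler: $954.50. OOP to date $9,256.50.

$954.50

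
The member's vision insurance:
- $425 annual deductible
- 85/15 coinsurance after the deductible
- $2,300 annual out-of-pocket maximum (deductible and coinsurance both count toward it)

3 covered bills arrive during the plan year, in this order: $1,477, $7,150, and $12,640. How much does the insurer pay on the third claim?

$11,995.30

#1 ($1,477): $425 finishes the deductible; $1,052 goes to coinsurance; 15% of $1,052 = $157.80. Member pays $582.80; OOP now $582.80. Insurer: $1,477 − $582.80 = $894.20.
#2 ($7,150): deductible already satisfied, so member's share is 15% × $7,150 = $1,072.50. Member owes $1,072.50 (running OOP $1,655.30). Insurer: $7,150 − $1,072.50 = $6,077.50.
#3 ($12,640): deductible already satisfied, so member's share is 15% × $12,640 = $1,896. OOP would hit $3,551.30 > $2,300, so the cap limits the member to $2,300 − $1,655.30 = $644.70. Insurer: $12,640 − $644.70 = $11,995.30.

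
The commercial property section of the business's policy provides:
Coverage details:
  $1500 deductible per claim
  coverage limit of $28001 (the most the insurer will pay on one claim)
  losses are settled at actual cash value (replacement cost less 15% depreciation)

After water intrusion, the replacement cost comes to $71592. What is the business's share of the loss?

Depreciate 15%: the covered value is $71592 × 0.85 = $60853.20.
Subtract the deductible: $60853.20 − $1500 = $59353.20.
$59353.20 exceeds the $28001 limit, so the insurer pays the limit: $28001.
The business bears the rest of the original loss: $71592 − $28001 = $43591.

$43591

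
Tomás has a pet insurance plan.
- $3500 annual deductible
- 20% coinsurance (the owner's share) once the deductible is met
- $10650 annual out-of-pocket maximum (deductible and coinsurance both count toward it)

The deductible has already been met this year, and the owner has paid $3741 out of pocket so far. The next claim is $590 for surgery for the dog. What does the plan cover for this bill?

The deductible is already satisfied, so the full bill goes to coinsurance.
Coinsurance: $590 × 20% = $118.
Year-to-date out-of-pocket becomes $3741 + $118 = $3859, still under the $10650 maximum, so no cap applies.
The insurer covers the remainder: $590 − $118 = $472.

$472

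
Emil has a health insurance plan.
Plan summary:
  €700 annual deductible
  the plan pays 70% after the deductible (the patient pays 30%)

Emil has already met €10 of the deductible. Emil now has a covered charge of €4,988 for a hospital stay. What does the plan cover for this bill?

€10 of the €700 deductible is already met, leaving €690.
After the €690 deductible portion, €4,988 − €690 = €4,298 is subject to coinsurance.
30% of €4,298 = €1,289.40 falls to the patient.
Patient responsibility: €690 + €1,289.40 = €1,979.40.
Insurer pays the balance: €4,988 − €1,979.40 = €3,008.60.

€3,008.60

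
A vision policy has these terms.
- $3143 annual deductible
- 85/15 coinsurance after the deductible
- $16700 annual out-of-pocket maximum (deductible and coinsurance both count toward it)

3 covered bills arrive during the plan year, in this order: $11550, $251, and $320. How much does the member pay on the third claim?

$48

Claim 1 — $11550: $3143 finishes the deductible; $8407 goes to coinsurance; 15% of $8407 = $1261.05. Cost to member: $4404.05. OOP to date $4404.05.
Claim 2 — $251: deductible met; 15% of $251 = $37.65. Member pays $37.65; OOP now $4441.70.
Claim 3 — $320: deductible met; 15% of $320 = $48. Cost to member: $48. OOP to date $4489.70.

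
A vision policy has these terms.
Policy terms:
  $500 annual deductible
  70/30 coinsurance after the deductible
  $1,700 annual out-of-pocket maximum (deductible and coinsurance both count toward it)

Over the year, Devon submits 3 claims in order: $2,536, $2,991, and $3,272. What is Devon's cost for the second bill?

$589.20

Claim 1 — $2,536: deductible takes $500, $2,036 remains; coinsurance $2,036 × 30% = $610.80. Member owes $1,110.80 (running OOP $1,110.80).
Claim 2 — $2,991: 30% coinsurance on $2,991 = $897.30. Adding that to $1,110.80 gives $2,008.10, past the $1,700 cap; member pays only $1,700 − $1,110.80 = $589.20.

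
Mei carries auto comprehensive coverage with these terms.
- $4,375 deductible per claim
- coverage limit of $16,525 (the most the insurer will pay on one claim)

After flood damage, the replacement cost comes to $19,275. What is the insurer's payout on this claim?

After the deductible, $19,275 − $4,375 = $14,900 remains.
$14,900 ≤ $16,525, so the limit doesn't bind; insurer pays $14,900.

$14,900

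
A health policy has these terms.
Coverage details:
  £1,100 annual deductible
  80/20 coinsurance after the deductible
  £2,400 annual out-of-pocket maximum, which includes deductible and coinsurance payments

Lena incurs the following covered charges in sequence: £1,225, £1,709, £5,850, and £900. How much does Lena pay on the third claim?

£933.20

#1 (£1,225): £1,100 to deductible, leaving £125; 20% of £125 = £25. Patient owes £1,125 (running OOP £1,125).
#2 (£1,709): 20% coinsurance on £1,709 = £341.80. Patient owes £341.80 (running OOP £1,466.80).
#3 (£5,850): deductible already satisfied, so patient's share is 20% × £5,850 = £1,170. OOP would hit £2,636.80 > £2,400, so the cap limits the patient to £2,400 − £1,466.80 = £933.20.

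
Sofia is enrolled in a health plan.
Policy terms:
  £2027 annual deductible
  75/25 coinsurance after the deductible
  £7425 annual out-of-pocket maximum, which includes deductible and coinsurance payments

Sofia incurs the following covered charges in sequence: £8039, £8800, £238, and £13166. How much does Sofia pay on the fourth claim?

Claim 1 — £8039: £2027 to deductible, leaving £6012; patient's 25% is £1503. Cost to patient: £3530. OOP to date £3530.
Claim 2 — £8800: deductible already satisfied, so patient's share is 25% × £8800 = £2200. Cost to patient: £2200. OOP to date £5730.
Claim 3 — £238: deductible met; 25% of £238 = £59.50. Cost to patient: £59.50. OOP to date £5789.50.
Claim 4 — £13166: deductible already satisfied, so patient's share is 25% × £13166 = £3291.50. OOP would hit £9081 > £7425, so the cap limits the patient to £7425 − £5789.50 = £1635.50.

£1635.50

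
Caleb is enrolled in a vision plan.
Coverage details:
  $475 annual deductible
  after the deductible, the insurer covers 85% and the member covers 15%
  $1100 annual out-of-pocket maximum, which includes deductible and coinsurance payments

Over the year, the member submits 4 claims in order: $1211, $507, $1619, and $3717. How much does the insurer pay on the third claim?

Bill 1, $1211: deductible takes $475, $736 remains; 15% of $736 = $110.40. Cost to member: $585.40. OOP to date $585.40. Insurer: $1211 − $585.40 = $625.60.
Bill 2, $507: 15% coinsurance on $507 = $76.05. Member pays $76.05; OOP now $661.45. Plan pays $507 − $76.05 = $430.95.
Bill 3, $1619: 15% coinsurance on $1619 = $242.85. Member pays $242.85; OOP now $904.30. Plan pays $1619 − $242.85 = $1376.15.

$1376.15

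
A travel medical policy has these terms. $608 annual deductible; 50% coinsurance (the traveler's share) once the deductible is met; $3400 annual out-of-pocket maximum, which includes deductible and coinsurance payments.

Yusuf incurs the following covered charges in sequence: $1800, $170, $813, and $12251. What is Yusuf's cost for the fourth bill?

$1704.50

Claim 1 — $1800: $608 to deductible, leaving $1192; 50% of $1192 = $596. Cost to traveler: $1204. OOP to date $1204.
Claim 2 — $170: deductible already satisfied, so traveler's share is 50% × $170 = $85. Traveler pays $85; OOP now $1289.
Claim 3 — $813: deductible met; 50% of $813 = $406.50. Cost to traveler: $406.50. OOP to date $1695.50.
Claim 4 — $12251: deductible met; 50% of $12251 = $6125.50. OOP would hit $7821 > $3400, so the cap limits the traveler to $3400 − $1695.50 = $1704.50.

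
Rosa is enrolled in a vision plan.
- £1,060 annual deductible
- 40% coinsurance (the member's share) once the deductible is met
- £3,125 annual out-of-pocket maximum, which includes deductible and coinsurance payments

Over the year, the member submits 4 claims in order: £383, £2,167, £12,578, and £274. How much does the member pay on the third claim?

£1,469

Claim 1 (£383): all of it applies to the deductible. Member pays £383; OOP now £383.
Claim 2 (£2,167): deductible takes £677, £1,490 remains; member's 40% is £596. Member pays £1,273; OOP now £1,656.
Claim 3 (£12,578): 40% coinsurance on £12,578 = £5,031.20. OOP would hit £6,687.20 > £3,125, so the cap limits the member to £3,125 − £1,656 = £1,469.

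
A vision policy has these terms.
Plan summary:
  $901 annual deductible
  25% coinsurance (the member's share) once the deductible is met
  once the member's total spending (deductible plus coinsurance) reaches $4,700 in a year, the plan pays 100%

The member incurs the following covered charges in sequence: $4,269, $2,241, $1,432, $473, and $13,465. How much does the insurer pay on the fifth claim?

Claim 1 ($4,269): deductible takes $901, $3,368 remains; coinsurance $3,368 × 25% = $842. Member owes $1,743 (running OOP $1,743). Insurer: $4,269 − $1,743 = $2,526.
Claim 2 ($2,241): deductible already satisfied, so member's share is 25% × $2,241 = $560.25. Member owes $560.25 (running OOP $2,303.25). Plan pays $2,241 − $560.25 = $1,680.75.
Claim 3 ($1,432): deductible met; 25% of $1,432 = $358. Member pays $358; OOP now $2,661.25. Insurer: $1,432 − $358 = $1,074.
Claim 4 ($473): deductible met; 25% of $473 = $118.25. Member pays $118.25; OOP now $2,779.50. Insurer: $473 − $118.25 = $354.75.
Claim 5 ($13,465): deductible met; 25% of $13,465 = $3,366.25. OOP would hit $6,145.75 > $4,700, so the cap limits the member to $4,700 − $2,779.50 = $1,920.50. Plan pays $13,465 − $1,920.50 = $11,544.50.

$11,544.50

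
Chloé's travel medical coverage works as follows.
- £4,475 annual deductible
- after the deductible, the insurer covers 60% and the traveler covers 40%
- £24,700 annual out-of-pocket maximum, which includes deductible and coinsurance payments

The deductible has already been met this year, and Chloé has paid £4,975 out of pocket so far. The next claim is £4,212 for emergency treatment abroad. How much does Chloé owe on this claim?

£1,684.80

With the deductible met, the entire £4,212 is subject to coinsurance.
40% of £4,212 = £1,684.80 falls to the traveler.
Cumulative spending £4,975 + £1,684.80 = £6,659.80 stays under the £24,700 maximum.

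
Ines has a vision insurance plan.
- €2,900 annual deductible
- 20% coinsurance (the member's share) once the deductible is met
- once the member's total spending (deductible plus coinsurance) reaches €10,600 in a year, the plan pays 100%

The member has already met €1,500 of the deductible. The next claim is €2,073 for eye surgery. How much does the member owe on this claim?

€1,534.60

€1,500 of the €2,900 deductible is already met, leaving €1,400.
That leaves €2,073 − €1,400 = €673 for coinsurance.
Member's 20% share of €673 is €134.60.
So the member owes €1,400 + €134.60 = €1,534.60 before any cap.
Year-to-date out-of-pocket becomes €1,500 + €1,534.60 = €3,034.60, still under the €10,600 maximum, so no cap applies.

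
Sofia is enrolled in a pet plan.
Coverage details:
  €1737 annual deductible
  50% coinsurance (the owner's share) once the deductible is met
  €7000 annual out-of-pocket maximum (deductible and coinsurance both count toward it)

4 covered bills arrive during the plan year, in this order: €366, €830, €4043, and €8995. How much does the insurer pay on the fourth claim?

Claim 1 — €366: fully absorbed by the deductible. Owner owes €366 (running OOP €366). Insurer: €366 − €366 = €0.
Claim 2 — €830: entire amount goes to the deductible. Owner owes €830 (running OOP €1196). Insurer: €830 − €830 = €0.
Claim 3 — €4043: €541 finishes the deductible; €3502 goes to coinsurance; 50% of €3502 = €1751. Owner owes €2292 (running OOP €3488). Insurer: €4043 − €2292 = €1751.
Claim 4 — €8995: 50% coinsurance on €8995 = €4497.50. Adding that to €3488 gives €7985.50, past the €7000 cap; owner pays only €7000 − €3488 = €3512. Plan pays €8995 − €3512 = €5483.

€5483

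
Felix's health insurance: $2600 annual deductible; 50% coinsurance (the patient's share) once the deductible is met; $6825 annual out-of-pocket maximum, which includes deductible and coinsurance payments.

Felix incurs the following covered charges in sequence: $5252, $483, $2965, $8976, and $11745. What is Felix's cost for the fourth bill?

#1 ($5252): deductible takes $2600, $2652 remains; patient's 50% is $1326. Patient owes $3926 (running OOP $3926).
#2 ($483): deductible met; 50% of $483 = $241.50. Patient pays $241.50; OOP now $4167.50.
#3 ($2965): 50% coinsurance on $2965 = $1482.50. Patient owes $1482.50 (running OOP $5650).
#4 ($8976): deductible already satisfied, so patient's share is 50% × $8976 = $4488. Adding that to $5650 gives $10138, past the $6825 cap; patient pays only $6825 − $5650 = $1175.

$1175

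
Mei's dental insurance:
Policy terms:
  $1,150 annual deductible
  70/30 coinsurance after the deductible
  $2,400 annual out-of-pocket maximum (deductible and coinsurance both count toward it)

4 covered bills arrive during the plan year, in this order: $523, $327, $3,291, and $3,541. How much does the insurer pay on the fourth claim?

$3,188.30

Bill 1, $523: entire amount goes to the deductible. Patient owes $523 (running OOP $523). Insurer: $523 − $523 = $0.
Bill 2, $327: all of it applies to the deductible. Patient owes $327 (running OOP $850). Insurer: $327 − $327 = $0.
Bill 3, $3,291: $300 to deductible, leaving $2,991; patient's 30% is $897.30. Patient pays $1,197.30; OOP now $2,047.30. Plan pays $3,291 − $1,197.30 = $2,093.70.
Bill 4, $3,541: deductible already satisfied, so patient's share is 30% × $3,541 = $1,062.30. That would push OOP to $3,109.60, over the $2,400 cap, so patient pays $2,400 − $2,047.30 = $352.70. Insurer: $3,541 − $352.70 = $3,188.30.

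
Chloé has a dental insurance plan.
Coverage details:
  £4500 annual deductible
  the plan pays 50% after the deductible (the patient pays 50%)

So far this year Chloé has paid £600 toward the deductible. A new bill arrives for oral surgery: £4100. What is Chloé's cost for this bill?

£4000

Remaining deductible: £4500 − £600 = £3900.
After the £3900 deductible portion, £4100 − £3900 = £200 is subject to coinsurance.
Patient's 50% share of £200 is £100.
So the patient owes £3900 + £100 = £4000.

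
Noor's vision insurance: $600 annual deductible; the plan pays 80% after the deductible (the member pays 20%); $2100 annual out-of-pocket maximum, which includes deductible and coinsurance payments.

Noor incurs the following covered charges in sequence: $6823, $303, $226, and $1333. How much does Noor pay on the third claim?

$45.20

#1 ($6823): $600 to deductible, leaving $6223; 20% of $6223 = $1244.60. Cost to member: $1844.60. OOP to date $1844.60.
#2 ($303): 20% coinsurance on $303 = $60.60. Member owes $60.60 (running OOP $1905.20).
#3 ($226): 20% coinsurance on $226 = $45.20. Cost to member: $45.20. OOP to date $1950.40.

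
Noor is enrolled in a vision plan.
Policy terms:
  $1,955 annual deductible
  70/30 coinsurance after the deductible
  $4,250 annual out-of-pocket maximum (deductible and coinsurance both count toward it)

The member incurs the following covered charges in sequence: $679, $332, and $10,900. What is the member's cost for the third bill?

$3,239

Claim 1 — $679: all of it applies to the deductible. Member pays $679; OOP now $679.
Claim 2 — $332: all of it applies to the deductible. Member pays $332; OOP now $1,011.
Claim 3 — $10,900: $944 finishes the deductible; $9,956 goes to coinsurance; coinsurance $9,956 × 30% = $2,986.80. Deductible plus coinsurance: $944 + $2,986.80 = $3,930.80. That would push OOP to $4,941.80, over the $4,250 cap, so member pays $4,250 − $1,011 = $3,239.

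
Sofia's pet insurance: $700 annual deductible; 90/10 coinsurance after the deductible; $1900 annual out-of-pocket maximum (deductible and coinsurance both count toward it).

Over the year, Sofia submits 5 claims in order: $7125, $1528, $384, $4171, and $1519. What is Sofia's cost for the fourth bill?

$366.30

Claim 1 ($7125): $700 finishes the deductible; $6425 goes to coinsurance; coinsurance $6425 × 10% = $642.50. Owner owes $1342.50 (running OOP $1342.50).
Claim 2 ($1528): 10% coinsurance on $1528 = $152.80. Cost to owner: $152.80. OOP to date $1495.30.
Claim 3 ($384): deductible met; 10% of $384 = $38.40. Owner pays $38.40; OOP now $1533.70.
Claim 4 ($4171): deductible already satisfied, so owner's share is 10% × $4171 = $417.10. Adding that to $1533.70 gives $1950.80, past the $1900 cap; owner pays only $1900 − $1533.70 = $366.30.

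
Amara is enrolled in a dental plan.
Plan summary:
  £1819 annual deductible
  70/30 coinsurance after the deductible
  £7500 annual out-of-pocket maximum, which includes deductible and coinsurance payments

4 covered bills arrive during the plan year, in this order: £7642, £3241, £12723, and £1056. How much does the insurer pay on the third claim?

£9761.20

Claim 1 (£7642): deductible takes £1819, £5823 remains; 30% of £5823 = £1746.90. Cost to patient: £3565.90. OOP to date £3565.90. Insurer: £7642 − £3565.90 = £4076.10.
Claim 2 (£3241): deductible already satisfied, so patient's share is 30% × £3241 = £972.30. Patient owes £972.30 (running OOP £4538.20). Plan pays £3241 − £972.30 = £2268.70.
Claim 3 (£12723): 30% coinsurance on £12723 = £3816.90. OOP would hit £8355.10 > £7500, so the cap limits the patient to £7500 − £4538.20 = £2961.80. Plan pays £12723 − £2961.80 = £9761.20.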